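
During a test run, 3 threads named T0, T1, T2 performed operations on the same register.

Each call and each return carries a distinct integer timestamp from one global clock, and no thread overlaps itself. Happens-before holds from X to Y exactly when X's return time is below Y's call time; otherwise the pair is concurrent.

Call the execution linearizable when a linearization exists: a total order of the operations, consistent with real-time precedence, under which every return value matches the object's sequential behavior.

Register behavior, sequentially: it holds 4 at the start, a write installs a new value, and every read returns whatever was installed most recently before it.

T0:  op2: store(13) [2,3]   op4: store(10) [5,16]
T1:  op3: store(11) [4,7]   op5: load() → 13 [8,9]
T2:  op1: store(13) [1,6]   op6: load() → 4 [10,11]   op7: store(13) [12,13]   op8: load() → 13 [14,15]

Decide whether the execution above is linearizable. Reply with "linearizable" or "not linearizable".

not linearizable

through event 10 a valid linearization exists; event 11 (op6 responding at time 11) ends that
all 3 real-time-respecting orders fail — 5 completed register operations, no legal replay
completion choices over the 1 pending operation (op4) were checked; none helps
one such order, op1, op2, op3, op5, op6 (pending dropped), breaks at step 4 where op5 load() → 13 is illegal
one such order, op2, op1, op3, op5, op6 (pending dropped), breaks at step 4 where op5 load() → 13 is illegal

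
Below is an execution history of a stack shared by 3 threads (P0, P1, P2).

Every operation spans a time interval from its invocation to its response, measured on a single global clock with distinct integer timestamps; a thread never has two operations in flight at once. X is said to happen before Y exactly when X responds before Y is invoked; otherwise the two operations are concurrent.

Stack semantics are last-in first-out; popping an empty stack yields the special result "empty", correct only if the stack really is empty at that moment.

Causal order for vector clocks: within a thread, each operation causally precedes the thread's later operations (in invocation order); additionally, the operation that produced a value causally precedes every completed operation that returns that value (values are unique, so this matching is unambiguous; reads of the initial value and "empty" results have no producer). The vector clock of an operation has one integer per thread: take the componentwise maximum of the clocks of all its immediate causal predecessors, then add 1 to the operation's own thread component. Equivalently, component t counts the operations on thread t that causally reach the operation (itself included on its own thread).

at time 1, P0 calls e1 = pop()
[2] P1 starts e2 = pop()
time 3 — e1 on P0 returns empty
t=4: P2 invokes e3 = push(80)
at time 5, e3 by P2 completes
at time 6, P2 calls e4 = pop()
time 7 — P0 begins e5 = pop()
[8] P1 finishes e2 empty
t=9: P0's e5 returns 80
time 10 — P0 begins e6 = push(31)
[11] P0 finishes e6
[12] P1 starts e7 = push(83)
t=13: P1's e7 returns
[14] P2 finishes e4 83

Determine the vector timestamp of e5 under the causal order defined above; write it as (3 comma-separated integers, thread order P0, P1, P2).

e3, invoked 4, has no incoming edges; only P2's bump applies → (0, 0, 1)
e2, invoked 2, has no incoming edges; only P1's bump applies → (0, 1, 0)
e1, invoked 1, has no incoming edges; only P0's bump applies → (1, 0, 0)
e7 (invocation 12): componentwise max over VC(e2)=(0, 1, 0), +1 at P1, giving (0, 2, 0)
e5 (invocation 7): componentwise max over VC(e1)=(1, 0, 0), VC(e3)=(0, 0, 1), +1 at P0, giving (2, 0, 1)
e4 (invocation 6): componentwise max over VC(e3)=(0, 0, 1), VC(e7)=(0, 2, 0), +1 at P2, giving (0, 2, 2)
e6 (invocation 10): componentwise max over VC(e5)=(2, 0, 1), +1 at P0, giving (3, 0, 1)
target: VC(e5) = (2, 0, 1)

(2, 0, 1)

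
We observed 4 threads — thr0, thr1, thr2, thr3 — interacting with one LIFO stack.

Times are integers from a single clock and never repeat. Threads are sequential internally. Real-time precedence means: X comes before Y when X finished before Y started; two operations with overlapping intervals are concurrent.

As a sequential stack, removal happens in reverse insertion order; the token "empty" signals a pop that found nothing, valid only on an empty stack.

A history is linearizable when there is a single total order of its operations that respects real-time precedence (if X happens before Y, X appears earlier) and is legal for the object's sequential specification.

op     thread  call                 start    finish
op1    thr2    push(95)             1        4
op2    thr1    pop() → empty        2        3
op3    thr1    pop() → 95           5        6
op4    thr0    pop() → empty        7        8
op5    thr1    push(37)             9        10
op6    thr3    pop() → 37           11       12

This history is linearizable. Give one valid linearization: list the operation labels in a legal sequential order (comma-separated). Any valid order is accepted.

after step 1 (op2 pop() → empty): stack <>
after step 2 (op1 push(95)): stack <95>
after step 3 (op3 pop() → 95): stack <>
after step 4 (op4 pop() → empty): stack <>
after step 5 (op5 push(37)): stack <37>
after step 6 (op6 pop() → 37): stack <>

op2, op1, op3, op4, op5, op6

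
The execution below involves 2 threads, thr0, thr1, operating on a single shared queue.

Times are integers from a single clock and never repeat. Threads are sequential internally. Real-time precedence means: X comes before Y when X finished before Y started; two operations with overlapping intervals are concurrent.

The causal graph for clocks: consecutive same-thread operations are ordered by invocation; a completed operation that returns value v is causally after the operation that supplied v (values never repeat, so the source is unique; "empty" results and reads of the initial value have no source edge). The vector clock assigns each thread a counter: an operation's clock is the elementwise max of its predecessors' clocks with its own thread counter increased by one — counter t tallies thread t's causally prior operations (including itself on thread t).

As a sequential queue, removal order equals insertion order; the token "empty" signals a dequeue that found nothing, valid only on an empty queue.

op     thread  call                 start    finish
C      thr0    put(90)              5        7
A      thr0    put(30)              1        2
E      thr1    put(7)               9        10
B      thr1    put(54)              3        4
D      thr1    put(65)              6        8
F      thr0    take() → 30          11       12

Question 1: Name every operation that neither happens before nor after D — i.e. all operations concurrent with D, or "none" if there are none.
D runs from 6 to 8; window-overlapping ops are concurrent
A [1,2]: before
B [3,4]: before
C [5,7]: concurrent
E [9,10]: after
F [11,12]: after

C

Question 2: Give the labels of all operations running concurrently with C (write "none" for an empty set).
concurrent with C ([5,7]): every op whose interval crosses 5..7
A [1,2]: before
B [3,4]: before
D [6,8]: concurrent
E [9,10]: after
F [11,12]: after

D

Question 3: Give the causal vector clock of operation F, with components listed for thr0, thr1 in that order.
B, invoked 3, has no incoming edges; only thr1's bump applies → (0, 1)
A, invoked 1, has no incoming edges; only thr0's bump applies → (1, 0)
D (invocation 6): componentwise max over VC(B)=(0, 1), +1 at thr1, giving (0, 2)
C (invocation 5): componentwise max over VC(A)=(1, 0), +1 at thr0, giving (2, 0)
E (invocation 9): componentwise max over VC(D)=(0, 2), +1 at thr1, giving (0, 3)
F (invocation 11): componentwise max over VC(A)=(1, 0), VC(C)=(2, 0), +1 at thr0, giving (3, 0)
target: VC(F) = (3, 0)

(3, 0)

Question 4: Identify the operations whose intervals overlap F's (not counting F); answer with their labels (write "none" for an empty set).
overlap test against F [11,12]: concurrent iff the interval meets 11..12
A [1,2]: before
B [3,4]: before
C [5,7]: before
D [6,8]: before
E [9,10]: before

none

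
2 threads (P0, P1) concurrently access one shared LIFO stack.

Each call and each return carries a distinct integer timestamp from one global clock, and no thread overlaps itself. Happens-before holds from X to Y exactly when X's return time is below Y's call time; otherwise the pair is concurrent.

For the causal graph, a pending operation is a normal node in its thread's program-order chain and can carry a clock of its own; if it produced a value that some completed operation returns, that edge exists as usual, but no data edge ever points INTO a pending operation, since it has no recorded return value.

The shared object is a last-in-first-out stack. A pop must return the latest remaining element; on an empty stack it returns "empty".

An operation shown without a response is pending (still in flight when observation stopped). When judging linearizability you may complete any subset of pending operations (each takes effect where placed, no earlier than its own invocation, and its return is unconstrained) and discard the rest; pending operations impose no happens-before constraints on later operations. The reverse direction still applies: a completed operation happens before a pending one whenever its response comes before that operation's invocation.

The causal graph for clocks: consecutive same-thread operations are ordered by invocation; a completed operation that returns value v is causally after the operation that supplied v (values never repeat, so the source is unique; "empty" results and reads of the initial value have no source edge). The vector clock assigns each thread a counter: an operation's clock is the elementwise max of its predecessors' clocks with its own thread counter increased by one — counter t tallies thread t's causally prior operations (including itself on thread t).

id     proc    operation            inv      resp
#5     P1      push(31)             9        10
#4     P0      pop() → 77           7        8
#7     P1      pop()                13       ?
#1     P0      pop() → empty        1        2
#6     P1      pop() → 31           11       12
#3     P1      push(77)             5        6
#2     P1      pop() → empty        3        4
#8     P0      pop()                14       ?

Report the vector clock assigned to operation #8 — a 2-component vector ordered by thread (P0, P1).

(3, 2)

root op #2, invoked 3: fresh clock plus P1's own tick → (0, 1)
root op #1, invoked 1: fresh clock plus P0's own tick → (1, 0)
invoked at 5, #3 merges VC(#2)=(0, 1) and bumps P1's slot → (0, 2)
invoked at 9, #5 merges VC(#3)=(0, 2) and bumps P1's slot → (0, 3)
invoked at 11, #6 merges VC(#5)=(0, 3) and bumps P1's slot → (0, 4)
invoked at 7, #4 merges VC(#1)=(1, 0), VC(#3)=(0, 2) and bumps P0's slot → (2, 2)
invoked at 13, #7 merges VC(#6)=(0, 4) and bumps P1's slot → (0, 5)
invoked at 14, #8 merges VC(#4)=(2, 2) and bumps P0's slot → (3, 2)
target: VC(#8) = (3, 2)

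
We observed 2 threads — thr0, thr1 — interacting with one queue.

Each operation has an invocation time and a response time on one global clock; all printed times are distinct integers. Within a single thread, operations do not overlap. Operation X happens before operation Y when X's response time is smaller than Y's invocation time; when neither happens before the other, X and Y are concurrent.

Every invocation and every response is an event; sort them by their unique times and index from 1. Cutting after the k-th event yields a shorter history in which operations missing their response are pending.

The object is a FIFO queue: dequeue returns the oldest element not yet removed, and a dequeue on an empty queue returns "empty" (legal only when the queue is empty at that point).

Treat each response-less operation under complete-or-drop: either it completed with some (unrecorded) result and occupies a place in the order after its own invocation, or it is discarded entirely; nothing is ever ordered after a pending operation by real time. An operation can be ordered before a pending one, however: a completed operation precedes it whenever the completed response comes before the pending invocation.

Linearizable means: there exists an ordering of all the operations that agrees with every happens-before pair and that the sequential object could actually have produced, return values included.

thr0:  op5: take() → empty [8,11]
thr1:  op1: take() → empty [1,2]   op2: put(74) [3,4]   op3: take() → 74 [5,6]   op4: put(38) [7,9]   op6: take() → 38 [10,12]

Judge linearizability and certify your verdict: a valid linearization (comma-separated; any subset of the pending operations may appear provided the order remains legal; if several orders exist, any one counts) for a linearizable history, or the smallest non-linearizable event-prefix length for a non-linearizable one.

linearizable — witness: op1, op2, op3, op4, op6, op5

after step 1 (op1 take() → empty): queue <>
after step 2 (op2 put(74)): queue <74>
after step 3 (op3 take() → 74): queue <>
after step 4 (op4 put(38)): queue <38>
after step 5 (op6 take() → 38): queue <>
after step 6 (op5 take() → empty): queue <>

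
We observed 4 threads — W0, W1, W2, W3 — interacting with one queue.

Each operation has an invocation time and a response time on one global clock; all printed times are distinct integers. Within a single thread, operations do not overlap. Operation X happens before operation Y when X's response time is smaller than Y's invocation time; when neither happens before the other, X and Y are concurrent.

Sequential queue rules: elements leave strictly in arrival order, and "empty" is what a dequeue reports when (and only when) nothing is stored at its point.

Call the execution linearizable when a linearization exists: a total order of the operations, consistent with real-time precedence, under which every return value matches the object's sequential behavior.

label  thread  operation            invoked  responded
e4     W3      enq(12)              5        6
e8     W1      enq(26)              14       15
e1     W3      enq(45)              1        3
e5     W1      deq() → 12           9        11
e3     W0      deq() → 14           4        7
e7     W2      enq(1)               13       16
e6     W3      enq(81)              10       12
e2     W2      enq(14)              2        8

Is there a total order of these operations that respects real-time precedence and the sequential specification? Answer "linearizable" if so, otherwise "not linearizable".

through event 10 a valid linearization exists; event 11 (e5 responding at time 11) ends that
every one of the 8 real-time-consistent orders over 5 completed queue ops fails the sequential spec
every completion of the 1 pending operation (e6) was checked; none linearizes
for example e1, e2, e3, e4, e5 (pending dropped) fails at step 3: e3 deq() → 14 is not legal there
for example e1, e2, e4, e3, e5 (pending dropped) fails at step 4: e3 deq() → 14 is not legal there

not linearizable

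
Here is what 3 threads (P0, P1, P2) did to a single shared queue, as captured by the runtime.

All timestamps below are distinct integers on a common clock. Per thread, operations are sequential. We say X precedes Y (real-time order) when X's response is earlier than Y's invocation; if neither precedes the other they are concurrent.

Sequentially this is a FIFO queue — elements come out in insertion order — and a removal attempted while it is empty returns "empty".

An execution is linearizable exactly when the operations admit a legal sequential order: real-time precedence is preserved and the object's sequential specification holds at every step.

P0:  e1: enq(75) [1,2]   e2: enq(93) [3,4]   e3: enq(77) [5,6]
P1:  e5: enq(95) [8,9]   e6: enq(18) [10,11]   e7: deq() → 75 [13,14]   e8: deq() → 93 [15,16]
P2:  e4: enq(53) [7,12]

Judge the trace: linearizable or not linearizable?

linearizable

witness order: e1, e2, e3, e4, e5, e6, e7, e8
1. e1 enq(75), leaving queue <75>
2. e2 enq(93), leaving queue <75,93>
3. e3 enq(77), leaving queue <75,93,77>
4. e4 enq(53), leaving queue <75,93,77,53>
5. e5 enq(95), leaving queue <75,93,77,53,95>
6. e6 enq(18), leaving queue <75,93,77,53,95,18>
7. e7 deq() → 75, leaving queue <93,77,53,95,18>
8. e8 deq() → 93, leaving queue <77,53,95,18>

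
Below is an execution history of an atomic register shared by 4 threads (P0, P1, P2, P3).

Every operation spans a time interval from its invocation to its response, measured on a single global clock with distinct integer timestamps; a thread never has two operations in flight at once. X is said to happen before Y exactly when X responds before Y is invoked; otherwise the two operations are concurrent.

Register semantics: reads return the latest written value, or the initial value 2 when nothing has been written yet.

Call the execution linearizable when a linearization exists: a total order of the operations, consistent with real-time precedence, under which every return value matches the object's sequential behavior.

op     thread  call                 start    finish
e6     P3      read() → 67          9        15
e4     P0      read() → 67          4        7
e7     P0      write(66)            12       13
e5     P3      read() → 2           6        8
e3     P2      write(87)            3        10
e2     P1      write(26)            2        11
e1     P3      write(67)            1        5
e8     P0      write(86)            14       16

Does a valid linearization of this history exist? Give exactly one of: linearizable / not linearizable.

not linearizable

the violation lands at event 8, e5's response at time 8: events 1..7 linearize, events 1..8 do not
checked exhaustively: 3 real-time-consistent orders of 3 completed operations, zero legal atomic register replays
no completion choice of the 2 pending operations (e2, e3) rescues it — every subset was tried
for example e1, e4, e5 (pending dropped) fails at step 3: e5 read() → 2 is not legal there
for example e1, e5, e4 (pending dropped) fails at step 2: e5 read() → 2 is not legal there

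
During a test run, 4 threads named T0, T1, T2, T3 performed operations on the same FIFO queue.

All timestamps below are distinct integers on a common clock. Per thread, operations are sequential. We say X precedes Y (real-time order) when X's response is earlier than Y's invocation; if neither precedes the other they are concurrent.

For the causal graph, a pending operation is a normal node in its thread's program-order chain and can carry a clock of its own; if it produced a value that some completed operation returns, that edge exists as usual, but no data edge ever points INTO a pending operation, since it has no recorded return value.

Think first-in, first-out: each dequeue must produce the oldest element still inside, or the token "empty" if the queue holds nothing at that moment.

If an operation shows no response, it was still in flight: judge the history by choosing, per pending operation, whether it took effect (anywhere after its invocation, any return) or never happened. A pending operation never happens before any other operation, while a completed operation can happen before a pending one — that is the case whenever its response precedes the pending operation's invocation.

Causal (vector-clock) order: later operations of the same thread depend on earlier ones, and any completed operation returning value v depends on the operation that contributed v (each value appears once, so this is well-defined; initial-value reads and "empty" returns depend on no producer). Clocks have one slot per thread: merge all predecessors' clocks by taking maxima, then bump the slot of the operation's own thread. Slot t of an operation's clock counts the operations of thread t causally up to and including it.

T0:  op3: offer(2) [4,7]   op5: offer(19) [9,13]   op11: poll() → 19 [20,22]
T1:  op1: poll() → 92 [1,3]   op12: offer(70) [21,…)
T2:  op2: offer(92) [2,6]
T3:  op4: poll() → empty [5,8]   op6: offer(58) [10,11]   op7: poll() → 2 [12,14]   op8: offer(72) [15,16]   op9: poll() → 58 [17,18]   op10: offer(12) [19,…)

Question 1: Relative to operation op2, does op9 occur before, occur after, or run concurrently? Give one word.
after

op9 spans [17,18], op2 spans [2,6]
resp(op2)=6 < inv(op9)=17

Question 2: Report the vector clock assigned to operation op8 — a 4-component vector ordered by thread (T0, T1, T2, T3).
(1, 0, 0, 4)

op4, invoked 5, has no incoming edges; only T3's bump applies → (0, 0, 0, 1)
op2, invoked 2, has no incoming edges; only T2's bump applies → (0, 0, 1, 0)
op3, invoked 4, has no incoming edges; only T0's bump applies → (1, 0, 0, 0)
from VC(op4)=(0, 0, 0, 1), op6 (invoked 10) maxes components and bumps T3 → (0, 0, 0, 2)
from VC(op2)=(0, 0, 1, 0), op1 (invoked 1) maxes components and bumps T1 → (0, 1, 1, 0)
from VC(op3)=(1, 0, 0, 0), op5 (invoked 9) maxes components and bumps T0 → (2, 0, 0, 0)
from VC(op1)=(0, 1, 1, 0), op12 (invoked 21) maxes components and bumps T1 → (0, 2, 1, 0)
from VC(op5)=(2, 0, 0, 0), op11 (invoked 20) maxes components and bumps T0 → (3, 0, 0, 0)
from VC(op3)=(1, 0, 0, 0), VC(op6)=(0, 0, 0, 2), op7 (invoked 12) maxes components and bumps T3 → (1, 0, 0, 3)
from VC(op7)=(1, 0, 0, 3), op8 (invoked 15) maxes components and bumps T3 → (1, 0, 0, 4)
from VC(op6)=(0, 0, 0, 2), VC(op8)=(1, 0, 0, 4), op9 (invoked 17) maxes components and bumps T3 → (1, 0, 0, 5)
from VC(op9)=(1, 0, 0, 5), op10 (invoked 19) maxes components and bumps T3 → (1, 0, 0, 6)
target: VC(op8) = (1, 0, 0, 4)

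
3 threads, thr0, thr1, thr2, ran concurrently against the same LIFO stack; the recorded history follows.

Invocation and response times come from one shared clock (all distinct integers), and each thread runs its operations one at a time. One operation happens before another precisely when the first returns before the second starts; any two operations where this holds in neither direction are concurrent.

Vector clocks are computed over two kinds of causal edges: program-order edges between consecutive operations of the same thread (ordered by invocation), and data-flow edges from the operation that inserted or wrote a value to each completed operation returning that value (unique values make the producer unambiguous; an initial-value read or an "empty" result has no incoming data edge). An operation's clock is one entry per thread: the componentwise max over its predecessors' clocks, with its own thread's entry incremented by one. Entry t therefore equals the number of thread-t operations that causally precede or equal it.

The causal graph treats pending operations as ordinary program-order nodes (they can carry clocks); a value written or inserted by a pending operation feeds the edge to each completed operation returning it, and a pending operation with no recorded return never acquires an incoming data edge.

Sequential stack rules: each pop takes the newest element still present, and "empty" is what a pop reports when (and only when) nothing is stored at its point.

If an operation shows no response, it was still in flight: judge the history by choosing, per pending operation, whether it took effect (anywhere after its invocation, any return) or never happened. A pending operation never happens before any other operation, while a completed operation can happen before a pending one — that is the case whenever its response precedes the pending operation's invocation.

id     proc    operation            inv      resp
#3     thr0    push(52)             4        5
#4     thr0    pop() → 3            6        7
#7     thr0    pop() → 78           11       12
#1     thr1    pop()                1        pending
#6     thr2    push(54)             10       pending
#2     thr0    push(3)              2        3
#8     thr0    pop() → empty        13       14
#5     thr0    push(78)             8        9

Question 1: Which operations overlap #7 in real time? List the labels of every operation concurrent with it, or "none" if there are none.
overlap test against #7 [11,12]: concurrent iff the interval meets 11..12
#1 [1,…): concurrent
#2 [2,3]: before
#3 [4,5]: before
#4 [6,7]: before
#5 [8,9]: before
#6 [10,…): concurrent
#8 [13,14]: after

#1, #6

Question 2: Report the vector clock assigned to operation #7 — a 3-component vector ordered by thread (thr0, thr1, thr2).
#6, invoked 10, has no incoming edges; only thr2's bump applies → (0, 0, 1)
#1, invoked 1, has no incoming edges; only thr1's bump applies → (0, 1, 0)
#2, invoked 2, has no incoming edges; only thr0's bump applies → (1, 0, 0)
VC(#3, invoked at 4): max of VC(#2)=(1, 0, 0), then +1 on thread thr0 → (2, 0, 0)
VC(#4, invoked at 6): max of VC(#2)=(1, 0, 0), VC(#3)=(2, 0, 0), then +1 on thread thr0 → (3, 0, 0)
VC(#5, invoked at 8): max of VC(#4)=(3, 0, 0), then +1 on thread thr0 → (4, 0, 0)
VC(#7, invoked at 11): max of VC(#5)=(4, 0, 0), then +1 on thread thr0 → (5, 0, 0)
VC(#8, invoked at 13): max of VC(#7)=(5, 0, 0), then +1 on thread thr0 → (6, 0, 0)
target: VC(#7) = (5, 0, 0)

(5, 0, 0)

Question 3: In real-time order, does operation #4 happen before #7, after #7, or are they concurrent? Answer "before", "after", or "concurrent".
#4 spans [6,7], #7 spans [11,12]
resp(#4)=7 < inv(#7)=11

before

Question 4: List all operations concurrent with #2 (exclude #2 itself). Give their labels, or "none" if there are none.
#2 spans [2,3]: anything still running between times 2 and 3 counts as concurrent
#1 [1,…): concurrent
#3 [4,5]: after
#4 [6,7]: after
#5 [8,9]: after
#6 [10,…): after
#7 [11,12]: after
#8 [13,14]: after

#1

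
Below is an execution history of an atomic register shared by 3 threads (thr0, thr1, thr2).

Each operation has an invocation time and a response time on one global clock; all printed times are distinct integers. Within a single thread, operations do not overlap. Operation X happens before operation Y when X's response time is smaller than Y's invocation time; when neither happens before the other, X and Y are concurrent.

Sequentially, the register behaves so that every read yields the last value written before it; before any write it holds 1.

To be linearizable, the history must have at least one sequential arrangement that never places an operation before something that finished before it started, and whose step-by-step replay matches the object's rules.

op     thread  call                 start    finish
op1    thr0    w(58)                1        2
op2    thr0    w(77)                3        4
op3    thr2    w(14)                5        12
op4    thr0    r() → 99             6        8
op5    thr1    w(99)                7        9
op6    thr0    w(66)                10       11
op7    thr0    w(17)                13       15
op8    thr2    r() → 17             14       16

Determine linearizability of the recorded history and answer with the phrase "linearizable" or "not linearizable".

a witness: op1, op2, op3, op5, op4, op6, op7, op8
step 1: op1 w(58) — value 58
step 2: op2 w(77) — value 77
step 3: op3 w(14) — value 14
step 4: op5 w(99) — value 99
step 5: op4 r() → 99 — value 99
step 6: op6 w(66) — value 66
step 7: op7 w(17) — value 17
step 8: op8 r() → 17 — value 17

linearizable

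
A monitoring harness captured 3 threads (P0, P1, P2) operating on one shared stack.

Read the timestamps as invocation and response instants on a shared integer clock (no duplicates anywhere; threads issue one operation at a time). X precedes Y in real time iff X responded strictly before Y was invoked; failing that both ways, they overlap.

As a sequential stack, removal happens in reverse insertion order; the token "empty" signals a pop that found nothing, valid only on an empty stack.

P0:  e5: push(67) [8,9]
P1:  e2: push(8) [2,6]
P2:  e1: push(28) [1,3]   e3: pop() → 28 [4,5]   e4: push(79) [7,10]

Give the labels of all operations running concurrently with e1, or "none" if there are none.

e2

concurrent with e1 ([1,3]): every op whose interval crosses 1..3
e2 [2,6]: concurrent
e3 [4,5]: after
e4 [7,10]: after
e5 [8,9]: after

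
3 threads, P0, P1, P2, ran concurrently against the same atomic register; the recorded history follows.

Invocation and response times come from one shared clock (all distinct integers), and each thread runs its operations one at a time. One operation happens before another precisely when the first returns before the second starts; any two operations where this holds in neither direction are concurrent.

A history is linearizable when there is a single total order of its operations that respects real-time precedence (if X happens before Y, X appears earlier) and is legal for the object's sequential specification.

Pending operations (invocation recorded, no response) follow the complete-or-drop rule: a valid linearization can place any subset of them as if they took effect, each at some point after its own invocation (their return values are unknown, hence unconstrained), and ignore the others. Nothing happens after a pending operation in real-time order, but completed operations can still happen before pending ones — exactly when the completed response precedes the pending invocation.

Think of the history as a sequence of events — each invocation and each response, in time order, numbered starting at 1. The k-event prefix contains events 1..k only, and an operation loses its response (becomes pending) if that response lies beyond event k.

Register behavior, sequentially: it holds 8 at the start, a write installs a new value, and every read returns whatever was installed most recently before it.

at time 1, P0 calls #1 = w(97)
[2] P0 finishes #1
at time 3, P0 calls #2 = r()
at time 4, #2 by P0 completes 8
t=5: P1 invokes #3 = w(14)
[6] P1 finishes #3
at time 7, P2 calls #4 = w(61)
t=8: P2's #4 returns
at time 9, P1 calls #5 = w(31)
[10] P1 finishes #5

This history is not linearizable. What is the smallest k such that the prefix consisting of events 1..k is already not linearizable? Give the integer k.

4

a valid linearization of events 1..3 exists, for instance #1:
1. #1 w(97), leaving value 97
with event 4 included (#2 responding at time 4), all real-time-consistent orders fail
take #1, #2: step 2 already fails, because #2 r() → 8 cannot occur there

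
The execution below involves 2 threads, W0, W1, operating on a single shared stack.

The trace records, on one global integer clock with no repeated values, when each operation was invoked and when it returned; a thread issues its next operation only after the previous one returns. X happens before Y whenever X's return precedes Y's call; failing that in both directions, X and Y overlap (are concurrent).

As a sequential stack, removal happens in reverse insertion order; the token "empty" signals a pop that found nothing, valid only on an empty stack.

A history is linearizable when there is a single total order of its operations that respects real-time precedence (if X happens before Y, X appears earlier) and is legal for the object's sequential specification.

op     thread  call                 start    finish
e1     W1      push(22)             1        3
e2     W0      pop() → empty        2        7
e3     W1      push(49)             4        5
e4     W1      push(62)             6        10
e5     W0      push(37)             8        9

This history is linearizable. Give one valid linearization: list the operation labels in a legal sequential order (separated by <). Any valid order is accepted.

e2 < e1 < e3 < e4 < e5

step 1: e2 pop() → empty — stack <>
step 2: e1 push(22) — stack <22>
step 3: e3 push(49) — stack <22,49>
step 4: e4 push(62) — stack <22,49,62>
step 5: e5 push(37) — stack <22,49,62,37>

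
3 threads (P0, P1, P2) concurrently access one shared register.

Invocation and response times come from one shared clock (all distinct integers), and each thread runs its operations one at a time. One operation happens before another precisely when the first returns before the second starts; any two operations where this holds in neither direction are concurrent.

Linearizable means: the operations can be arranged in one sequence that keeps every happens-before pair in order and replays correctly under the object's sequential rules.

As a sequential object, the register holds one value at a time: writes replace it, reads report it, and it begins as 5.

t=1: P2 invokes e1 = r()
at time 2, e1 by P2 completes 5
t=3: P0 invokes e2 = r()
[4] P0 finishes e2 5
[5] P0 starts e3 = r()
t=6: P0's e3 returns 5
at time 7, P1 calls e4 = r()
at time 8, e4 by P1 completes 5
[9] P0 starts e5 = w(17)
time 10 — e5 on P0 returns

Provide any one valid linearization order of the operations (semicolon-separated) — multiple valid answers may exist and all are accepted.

1. e1 r() → 5, leaving value 5
2. e2 r() → 5, leaving value 5
3. e3 r() → 5, leaving value 5
4. e4 r() → 5, leaving value 5
5. e5 w(17), leaving value 17

e1; e2; e3; e4; e5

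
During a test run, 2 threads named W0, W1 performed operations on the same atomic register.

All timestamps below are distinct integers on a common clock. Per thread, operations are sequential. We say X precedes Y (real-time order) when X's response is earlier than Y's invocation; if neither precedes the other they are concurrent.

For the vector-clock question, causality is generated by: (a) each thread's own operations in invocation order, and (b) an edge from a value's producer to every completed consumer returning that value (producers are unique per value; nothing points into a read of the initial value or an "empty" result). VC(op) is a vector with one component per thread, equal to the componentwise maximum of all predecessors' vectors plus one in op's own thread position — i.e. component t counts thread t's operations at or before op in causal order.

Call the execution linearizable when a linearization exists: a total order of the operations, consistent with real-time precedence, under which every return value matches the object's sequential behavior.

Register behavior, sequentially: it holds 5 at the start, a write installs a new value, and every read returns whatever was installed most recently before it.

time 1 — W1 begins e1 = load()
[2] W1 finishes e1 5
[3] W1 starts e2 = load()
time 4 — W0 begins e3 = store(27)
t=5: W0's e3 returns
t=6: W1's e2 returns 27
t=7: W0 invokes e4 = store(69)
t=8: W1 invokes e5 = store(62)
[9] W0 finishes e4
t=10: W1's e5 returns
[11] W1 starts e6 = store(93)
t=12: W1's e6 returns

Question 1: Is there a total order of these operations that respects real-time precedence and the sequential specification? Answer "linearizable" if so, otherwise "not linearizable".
linearizable

witness order: e1, e3, e2, e4, e5, e6
step 1: e1 load() → 5 — value 5
step 2: e3 store(27) — value 27
step 3: e2 load() → 27 — value 27
step 4: e4 store(69) — value 69
step 5: e5 store(62) — value 62
step 6: e6 store(93) — value 93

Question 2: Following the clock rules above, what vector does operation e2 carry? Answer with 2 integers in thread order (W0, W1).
(1, 2)

root op e1, invoked 1: fresh clock plus W1's own tick → (0, 1)
root op e3, invoked 4: fresh clock plus W0's own tick → (1, 0)
merge at e4 (invoked 7): VC(e3)=(1, 0), own-thread bump on W0 → (2, 0)
merge at e2 (invoked 3): VC(e1)=(0, 1), VC(e3)=(1, 0), own-thread bump on W1 → (1, 2)
merge at e5 (invoked 8): VC(e2)=(1, 2), own-thread bump on W1 → (1, 3)
merge at e6 (invoked 11): VC(e5)=(1, 3), own-thread bump on W1 → (1, 4)
target: VC(e2) = (1, 2)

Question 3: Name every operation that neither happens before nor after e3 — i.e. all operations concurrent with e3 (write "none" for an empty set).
e2

e3 runs from 4 to 5; window-overlapping ops are concurrent
e1 [1,2]: before
e2 [3,6]: concurrent
e4 [7,9]: after
e5 [8,10]: after
e6 [11,12]: after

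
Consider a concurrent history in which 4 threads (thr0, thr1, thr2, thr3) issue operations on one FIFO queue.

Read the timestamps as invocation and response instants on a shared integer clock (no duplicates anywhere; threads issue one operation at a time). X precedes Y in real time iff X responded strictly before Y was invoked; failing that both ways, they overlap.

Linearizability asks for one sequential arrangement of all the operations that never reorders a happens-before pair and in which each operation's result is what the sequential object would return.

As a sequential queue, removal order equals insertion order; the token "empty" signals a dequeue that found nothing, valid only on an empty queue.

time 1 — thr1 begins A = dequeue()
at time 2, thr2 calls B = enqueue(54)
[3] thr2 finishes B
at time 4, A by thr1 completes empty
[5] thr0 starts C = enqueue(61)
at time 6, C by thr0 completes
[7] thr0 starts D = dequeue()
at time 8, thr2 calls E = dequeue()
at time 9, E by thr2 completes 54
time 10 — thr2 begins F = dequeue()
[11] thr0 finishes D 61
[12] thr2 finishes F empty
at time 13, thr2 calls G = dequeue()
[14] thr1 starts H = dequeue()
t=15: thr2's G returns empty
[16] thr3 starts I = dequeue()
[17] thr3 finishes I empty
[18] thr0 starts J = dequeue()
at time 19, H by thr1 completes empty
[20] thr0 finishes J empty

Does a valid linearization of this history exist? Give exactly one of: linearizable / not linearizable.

linearizable

a witness: A, B, C, E, D, F, G, H, I, J
after step 1 (A dequeue() → empty): queue <>
after step 2 (B enqueue(54)): queue <54>
after step 3 (C enqueue(61)): queue <54,61>
after step 4 (E dequeue() → 54): queue <61>
after step 5 (D dequeue() → 61): queue <>
after step 6 (F dequeue() → empty): queue <>
after step 7 (G dequeue() → empty): queue <>
after step 8 (H dequeue() → empty): queue <>
after step 9 (I dequeue() → empty): queue <>
after step 10 (J dequeue() → empty): queue <>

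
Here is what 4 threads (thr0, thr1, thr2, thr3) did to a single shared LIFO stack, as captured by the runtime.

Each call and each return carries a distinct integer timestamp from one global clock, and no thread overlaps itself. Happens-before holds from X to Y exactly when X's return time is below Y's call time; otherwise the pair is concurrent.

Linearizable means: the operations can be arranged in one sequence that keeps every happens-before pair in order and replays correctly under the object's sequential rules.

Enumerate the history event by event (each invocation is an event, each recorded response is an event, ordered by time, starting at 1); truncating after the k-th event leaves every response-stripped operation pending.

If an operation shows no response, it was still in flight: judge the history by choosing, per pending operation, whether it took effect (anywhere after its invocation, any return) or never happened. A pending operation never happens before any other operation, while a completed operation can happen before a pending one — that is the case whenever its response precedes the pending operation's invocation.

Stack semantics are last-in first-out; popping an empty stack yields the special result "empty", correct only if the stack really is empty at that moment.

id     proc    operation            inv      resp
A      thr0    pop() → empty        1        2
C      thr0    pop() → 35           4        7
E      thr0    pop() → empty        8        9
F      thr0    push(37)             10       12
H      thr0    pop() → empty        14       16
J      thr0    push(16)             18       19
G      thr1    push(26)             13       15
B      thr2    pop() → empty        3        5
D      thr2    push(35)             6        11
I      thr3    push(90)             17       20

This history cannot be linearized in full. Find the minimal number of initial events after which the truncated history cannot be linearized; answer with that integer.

one valid order for events 1..15 is A, B, D, C, E, F, G:
after step 1 (A pop() → empty): stack <>
after step 2 (B pop() → empty): stack <>
after step 3 (D push(35)): stack <35>
after step 4 (C pop() → 35): stack <>
after step 5 (E pop() → empty): stack <>
after step 6 (F push(37)): stack <37>
after step 7 (G push(26)): stack <37,26>
include event 16 — H responding at 16 — and every candidate order breaks
for example A, B, C, D, E, F, G, H fails at step 3: C pop() → 35 is not legal there
for example A, B, C, D, E, F, H, G fails at step 3: C pop() → 35 is not legal there

16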